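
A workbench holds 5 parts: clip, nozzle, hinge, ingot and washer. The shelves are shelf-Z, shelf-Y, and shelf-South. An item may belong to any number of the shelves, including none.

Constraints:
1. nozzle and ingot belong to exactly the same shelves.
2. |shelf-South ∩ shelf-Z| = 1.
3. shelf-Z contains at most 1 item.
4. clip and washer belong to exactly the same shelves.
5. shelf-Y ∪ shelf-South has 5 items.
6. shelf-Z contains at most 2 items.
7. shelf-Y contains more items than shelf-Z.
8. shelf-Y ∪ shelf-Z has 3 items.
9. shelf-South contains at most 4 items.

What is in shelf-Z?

shelf-Z = {hinge}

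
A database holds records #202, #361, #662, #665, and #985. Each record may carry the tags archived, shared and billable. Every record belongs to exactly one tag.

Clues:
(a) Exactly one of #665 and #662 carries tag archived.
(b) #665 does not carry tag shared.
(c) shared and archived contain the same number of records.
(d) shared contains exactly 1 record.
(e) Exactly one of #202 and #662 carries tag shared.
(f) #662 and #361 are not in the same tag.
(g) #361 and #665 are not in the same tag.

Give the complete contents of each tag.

archived = {#665}; shared = {#662}; billable = {#202, #361, #985}

From (b): #665 ∉ shared.
Suppose #202 ∈ archived: no assignment then satisfies all the clues, so #202 ∉ archived.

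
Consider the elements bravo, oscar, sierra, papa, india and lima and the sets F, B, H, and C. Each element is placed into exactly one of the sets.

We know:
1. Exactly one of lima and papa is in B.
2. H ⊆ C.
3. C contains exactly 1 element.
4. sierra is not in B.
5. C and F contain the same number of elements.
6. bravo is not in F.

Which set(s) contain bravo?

bravo: B

From (4): sierra ∉ B.
From (6): bravo ∉ F.
Suppose bravo ∉ B: no assignment then satisfies all the clues, so bravo ∈ B.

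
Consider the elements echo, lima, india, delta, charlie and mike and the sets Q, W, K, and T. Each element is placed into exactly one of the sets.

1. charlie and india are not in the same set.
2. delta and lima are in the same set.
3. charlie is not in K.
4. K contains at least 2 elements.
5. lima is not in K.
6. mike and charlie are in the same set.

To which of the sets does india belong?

From (3): charlie ∉ K.
From (5): lima ∉ K.
(2): delta matches lima: delta ∉ K.
(6): mike matches charlie: mike ∉ K.
(4): only 2 candidates remain for K, so all are in.

india: K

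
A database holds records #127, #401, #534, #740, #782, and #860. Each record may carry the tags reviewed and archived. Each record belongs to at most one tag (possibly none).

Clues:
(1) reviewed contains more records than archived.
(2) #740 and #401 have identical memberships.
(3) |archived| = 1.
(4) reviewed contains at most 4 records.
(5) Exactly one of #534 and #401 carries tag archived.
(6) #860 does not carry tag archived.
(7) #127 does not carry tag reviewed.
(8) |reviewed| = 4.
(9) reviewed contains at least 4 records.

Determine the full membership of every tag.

From (6): #860 ∉ archived.
From (7): #127 ∉ reviewed.
Suppose #127 ∈ archived: no assignment then satisfies all the clues, so #127 ∉ archived.

reviewed = {#401, #740, #782, #860}; archived = {#534}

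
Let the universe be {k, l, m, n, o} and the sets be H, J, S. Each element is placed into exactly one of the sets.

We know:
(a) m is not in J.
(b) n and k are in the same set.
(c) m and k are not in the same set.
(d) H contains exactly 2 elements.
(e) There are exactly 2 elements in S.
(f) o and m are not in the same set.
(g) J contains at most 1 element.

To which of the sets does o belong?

o: J

From (a): m ∉ J.
Suppose o ∈ H: no assignment then satisfies all the clues, so o ∉ H.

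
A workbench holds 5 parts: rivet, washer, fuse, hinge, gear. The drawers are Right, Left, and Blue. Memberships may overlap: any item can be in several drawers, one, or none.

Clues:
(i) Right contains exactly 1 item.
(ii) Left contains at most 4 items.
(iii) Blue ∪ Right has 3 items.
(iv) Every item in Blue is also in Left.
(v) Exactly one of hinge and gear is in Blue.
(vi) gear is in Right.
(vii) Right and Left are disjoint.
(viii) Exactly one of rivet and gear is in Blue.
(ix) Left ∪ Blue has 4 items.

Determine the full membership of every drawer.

Right = {gear}; Left = {fuse, hinge, rivet, washer}; Blue = {hinge, rivet}

From (vi): gear ∈ Right.
(i): Right already has 1, so the rest are out.
(vii) (disjoint): gear ∉ Left.
(iv) contrapositive: gear ∉ Blue.
(v) (exactly one): hinge ∈ Blue.
(viii) (exactly one): rivet ∈ Blue.
(iv) with rivet ∈ Blue: rivet ∈ Left.
(iv) with hinge ∈ Blue: hinge ∈ Left.
Suppose washer ∉ Left: no assignment then satisfies all the clues, so washer ∈ Left.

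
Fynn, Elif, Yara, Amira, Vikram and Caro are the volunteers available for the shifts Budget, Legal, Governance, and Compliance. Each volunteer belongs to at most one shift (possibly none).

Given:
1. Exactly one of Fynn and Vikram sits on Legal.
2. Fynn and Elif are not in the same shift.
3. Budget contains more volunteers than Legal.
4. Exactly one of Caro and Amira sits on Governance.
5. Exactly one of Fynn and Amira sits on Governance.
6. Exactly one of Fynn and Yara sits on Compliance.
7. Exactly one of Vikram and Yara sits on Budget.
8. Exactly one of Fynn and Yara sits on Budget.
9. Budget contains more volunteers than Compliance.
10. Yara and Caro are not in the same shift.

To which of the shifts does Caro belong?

Caro: none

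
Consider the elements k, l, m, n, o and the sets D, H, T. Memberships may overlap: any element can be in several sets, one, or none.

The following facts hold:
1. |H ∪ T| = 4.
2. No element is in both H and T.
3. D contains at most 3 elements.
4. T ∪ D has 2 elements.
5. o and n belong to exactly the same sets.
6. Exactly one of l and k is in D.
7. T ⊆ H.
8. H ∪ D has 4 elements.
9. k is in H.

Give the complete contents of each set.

D = {k, m}; H = {k, m, n, o}; T = {}

From (9): k ∈ H.
(2) (disjoint): k ∉ T.
Suppose k ∉ D: no assignment then satisfies all the clues, so k ∈ D.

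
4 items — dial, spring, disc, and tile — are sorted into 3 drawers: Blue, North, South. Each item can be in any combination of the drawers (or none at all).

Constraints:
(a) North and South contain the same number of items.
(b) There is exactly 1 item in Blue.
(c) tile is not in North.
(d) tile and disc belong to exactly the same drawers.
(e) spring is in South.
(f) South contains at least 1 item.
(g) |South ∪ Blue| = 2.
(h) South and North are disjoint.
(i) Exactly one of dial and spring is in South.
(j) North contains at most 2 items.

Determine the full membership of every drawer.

From (c): tile ∉ North.
From (e): spring ∈ South.
(d): disc matches tile: disc ∉ North.
(h) (disjoint): spring ∉ North.
(i) (exactly one): dial ∉ South.
Suppose dial ∉ Blue: no assignment then satisfies all the clues, so dial ∈ Blue.

Blue = {dial}; North = {dial}; South = {spring}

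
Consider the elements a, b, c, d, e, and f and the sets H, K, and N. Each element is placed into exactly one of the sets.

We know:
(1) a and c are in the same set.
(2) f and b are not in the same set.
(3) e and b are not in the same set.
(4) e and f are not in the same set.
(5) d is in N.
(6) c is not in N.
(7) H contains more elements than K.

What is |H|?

3

From (5): d ∈ N.
From (6): c ∉ N.
(1): a matches c: a ∉ N.
Suppose a ∉ H: no assignment then satisfies all the clues, so a ∈ H.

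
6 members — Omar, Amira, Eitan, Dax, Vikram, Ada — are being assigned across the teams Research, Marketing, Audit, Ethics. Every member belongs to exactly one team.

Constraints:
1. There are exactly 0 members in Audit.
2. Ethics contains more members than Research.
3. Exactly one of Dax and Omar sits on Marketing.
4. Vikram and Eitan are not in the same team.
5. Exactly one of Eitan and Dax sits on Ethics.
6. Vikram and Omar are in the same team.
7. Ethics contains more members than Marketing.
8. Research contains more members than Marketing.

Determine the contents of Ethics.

Ethics = {Ada, Amira, Eitan}

(1): Audit already has 0, so the rest are out.
Suppose Omar ∈ Ethics: no assignment then satisfies all the clues, so Omar ∉ Ethics.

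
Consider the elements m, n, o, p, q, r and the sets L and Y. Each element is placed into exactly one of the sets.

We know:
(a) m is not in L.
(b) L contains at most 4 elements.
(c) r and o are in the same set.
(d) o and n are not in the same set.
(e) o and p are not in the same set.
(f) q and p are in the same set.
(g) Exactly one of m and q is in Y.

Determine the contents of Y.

Y = {m, o, r}

From (a): m ∉ L.
Only one set left: m ∈ Y.
(g) (exactly one): q ∉ Y.
Only one set left: q ∈ L.
(f): p matches q: p ∈ L.
(e): o ∉ L.
Only one set left: o ∈ Y.
(c): r matches o: r ∉ L.
(c): r matches o: r ∈ Y.
(d): n ∉ Y.
Only one set left: n ∈ L.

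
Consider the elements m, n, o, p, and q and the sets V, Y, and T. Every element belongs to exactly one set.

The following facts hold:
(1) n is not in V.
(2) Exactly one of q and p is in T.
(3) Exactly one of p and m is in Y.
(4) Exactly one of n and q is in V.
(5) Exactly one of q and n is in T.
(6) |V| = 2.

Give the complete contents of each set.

From (1): n ∉ V.
(4) (exactly one): q ∈ V.
(5) (exactly one): n ∈ T.
(2) (exactly one): p ∈ T.
(3) (exactly one): m ∈ Y.
(6): only 2 candidates remain for V, so all are in.

V = {o, q}; Y = {m}; T = {n, p}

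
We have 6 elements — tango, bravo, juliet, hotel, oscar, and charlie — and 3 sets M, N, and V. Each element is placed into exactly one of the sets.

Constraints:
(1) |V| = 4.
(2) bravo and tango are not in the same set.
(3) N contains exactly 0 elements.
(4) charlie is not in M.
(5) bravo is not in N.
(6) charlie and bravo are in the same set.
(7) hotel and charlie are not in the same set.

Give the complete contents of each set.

From (4): charlie ∉ M.
From (5): bravo ∉ N.
(3): N already has 0, so the rest are out.
(6): bravo matches charlie: bravo ∉ M.
Only one set left: bravo ∈ V.
Only one set left: charlie ∈ V.
(2): tango ∉ V.
(7): hotel ∉ V.
Only one set left: tango ∈ M.
Only one set left: hotel ∈ M.
(1): only 4 candidates remain for V, so all are in.

M = {hotel, tango}; N = {}; V = {bravo, charlie, juliet, oscar}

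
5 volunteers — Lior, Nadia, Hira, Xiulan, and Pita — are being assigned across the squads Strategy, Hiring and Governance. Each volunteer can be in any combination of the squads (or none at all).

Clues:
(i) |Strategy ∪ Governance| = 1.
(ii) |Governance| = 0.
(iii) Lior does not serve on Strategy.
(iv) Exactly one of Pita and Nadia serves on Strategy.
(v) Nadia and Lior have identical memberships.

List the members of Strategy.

Strategy = {Pita}

From (iii): Lior ∉ Strategy.
(ii): Governance already has 0, so the rest are out.
(v): Nadia matches Lior: Nadia ∉ Strategy.
(iv) (exactly one): Pita ∈ Strategy.
Suppose Hira ∈ Strategy: no assignment then satisfies all the clues, so Hira ∉ Strategy.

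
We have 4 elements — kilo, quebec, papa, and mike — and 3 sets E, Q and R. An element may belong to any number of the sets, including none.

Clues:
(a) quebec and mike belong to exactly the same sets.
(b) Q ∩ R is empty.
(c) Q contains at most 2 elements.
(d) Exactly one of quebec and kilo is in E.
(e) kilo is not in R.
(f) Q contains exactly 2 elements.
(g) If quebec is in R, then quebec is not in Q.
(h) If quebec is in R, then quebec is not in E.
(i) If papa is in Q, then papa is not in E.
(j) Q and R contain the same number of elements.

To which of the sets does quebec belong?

quebec: R

From (e): kilo ∉ R.
Suppose quebec ∈ E: no assignment then satisfies all the clues, so quebec ∉ E.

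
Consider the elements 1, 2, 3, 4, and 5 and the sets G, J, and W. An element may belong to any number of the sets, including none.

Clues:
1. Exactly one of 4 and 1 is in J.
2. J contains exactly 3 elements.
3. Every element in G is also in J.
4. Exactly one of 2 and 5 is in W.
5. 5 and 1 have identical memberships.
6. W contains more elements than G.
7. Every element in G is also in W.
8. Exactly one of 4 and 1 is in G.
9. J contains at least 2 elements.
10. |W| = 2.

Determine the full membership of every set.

G = {4}; J = {2, 3, 4}; W = {2, 4}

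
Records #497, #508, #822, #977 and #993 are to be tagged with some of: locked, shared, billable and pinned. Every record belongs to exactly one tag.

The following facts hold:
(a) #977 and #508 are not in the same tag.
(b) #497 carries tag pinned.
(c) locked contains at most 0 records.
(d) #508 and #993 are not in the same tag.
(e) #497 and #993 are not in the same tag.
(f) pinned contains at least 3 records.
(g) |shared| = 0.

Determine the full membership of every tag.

From (b): #497 ∈ pinned.
(c): locked already has 0, so the rest are out.
(e): #993 ∉ pinned.
(g): shared already has 0, so the rest are out.
Only one tag left: #993 ∈ billable.
(d): #508 ∉ billable.
Only one tag left: #508 ∈ pinned.
(a): #977 ∉ pinned.
(f): only 3 candidates remain for pinned, so all are in.
Only one tag left: #977 ∈ billable.

locked = {}; shared = {}; billable = {#977, #993}; pinned = {#497, #508, #822}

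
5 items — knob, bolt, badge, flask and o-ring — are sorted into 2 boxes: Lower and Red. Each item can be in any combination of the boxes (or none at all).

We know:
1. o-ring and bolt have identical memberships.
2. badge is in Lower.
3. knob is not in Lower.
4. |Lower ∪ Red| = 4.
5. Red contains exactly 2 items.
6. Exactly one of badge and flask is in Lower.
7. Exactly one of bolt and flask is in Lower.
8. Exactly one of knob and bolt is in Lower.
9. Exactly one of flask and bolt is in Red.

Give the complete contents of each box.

Lower = {badge, bolt, o-ring}; Red = {badge, flask}

From (2): badge ∈ Lower.
From (3): knob ∉ Lower.
(6) (exactly one): flask ∉ Lower.
(7) (exactly one): bolt ∈ Lower.
(1): o-ring matches bolt: o-ring ∈ Lower.
Suppose knob ∈ Red: no assignment then satisfies all the clues, so knob ∉ Red.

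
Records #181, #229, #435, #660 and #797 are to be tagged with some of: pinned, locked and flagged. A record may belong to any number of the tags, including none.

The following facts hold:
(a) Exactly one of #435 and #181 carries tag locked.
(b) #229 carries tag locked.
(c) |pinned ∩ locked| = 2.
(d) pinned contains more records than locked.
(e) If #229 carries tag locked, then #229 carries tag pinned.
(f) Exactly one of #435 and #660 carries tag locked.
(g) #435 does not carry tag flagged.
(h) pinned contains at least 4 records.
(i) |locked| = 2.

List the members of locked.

locked = {#229, #435}

From (b): #229 ∈ locked.
From (g): #435 ∉ flagged.
(e): #229 ∈ pinned.
Suppose #181 ∈ locked: no assignment then satisfies all the clues, so #181 ∉ locked.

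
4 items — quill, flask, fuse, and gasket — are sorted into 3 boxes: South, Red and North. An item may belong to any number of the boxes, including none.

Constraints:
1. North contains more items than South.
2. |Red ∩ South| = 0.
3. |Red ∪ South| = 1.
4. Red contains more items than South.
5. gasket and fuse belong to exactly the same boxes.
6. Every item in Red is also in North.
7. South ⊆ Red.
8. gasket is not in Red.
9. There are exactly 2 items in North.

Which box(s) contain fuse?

fuse: none

From (8): gasket ∉ Red.
(5): fuse matches gasket: fuse ∉ Red.
(7) contrapositive: fuse ∉ South.
(7) contrapositive: gasket ∉ South.
Suppose fuse ∈ North: no assignment then satisfies all the clues, so fuse ∉ North.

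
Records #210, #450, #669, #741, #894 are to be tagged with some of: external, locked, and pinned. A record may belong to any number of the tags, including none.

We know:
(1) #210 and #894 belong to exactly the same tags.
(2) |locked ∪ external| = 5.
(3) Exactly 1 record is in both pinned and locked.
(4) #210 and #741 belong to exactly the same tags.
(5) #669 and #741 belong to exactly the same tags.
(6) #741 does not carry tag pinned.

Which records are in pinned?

pinned = {#450}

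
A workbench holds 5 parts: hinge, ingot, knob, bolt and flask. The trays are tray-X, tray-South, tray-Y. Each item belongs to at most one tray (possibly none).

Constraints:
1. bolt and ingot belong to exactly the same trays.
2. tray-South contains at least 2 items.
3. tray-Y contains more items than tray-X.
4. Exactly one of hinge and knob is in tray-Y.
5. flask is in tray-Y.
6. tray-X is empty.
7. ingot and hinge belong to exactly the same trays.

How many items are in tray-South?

3

From (5): flask ∈ tray-Y.
(6): tray-X already has 0, so the rest are out.
Suppose hinge ∉ tray-South: no assignment then satisfies all the clues, so hinge ∈ tray-South.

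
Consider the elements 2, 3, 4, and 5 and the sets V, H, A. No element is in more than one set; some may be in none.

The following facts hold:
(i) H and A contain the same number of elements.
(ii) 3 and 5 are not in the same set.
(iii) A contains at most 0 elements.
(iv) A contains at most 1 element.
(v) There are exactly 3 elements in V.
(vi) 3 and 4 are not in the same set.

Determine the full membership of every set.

V = {2, 4, 5}; H = {}; A = {}

(iii): A already has 0, so the rest are out.
Suppose 2 ∉ V: no assignment then satisfies all the clues, so 2 ∈ V.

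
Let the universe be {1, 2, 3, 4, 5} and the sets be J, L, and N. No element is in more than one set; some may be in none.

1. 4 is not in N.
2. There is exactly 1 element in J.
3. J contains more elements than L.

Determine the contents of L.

L = {}

From (1): 4 ∉ N.
Suppose 1 ∈ L: no assignment then satisfies all the clues, so 1 ∉ L.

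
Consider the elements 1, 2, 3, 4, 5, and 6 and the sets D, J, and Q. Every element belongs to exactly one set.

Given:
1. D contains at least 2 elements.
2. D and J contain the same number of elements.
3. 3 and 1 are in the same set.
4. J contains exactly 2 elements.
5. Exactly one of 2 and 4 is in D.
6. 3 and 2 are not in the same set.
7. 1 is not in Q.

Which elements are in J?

J = {1, 3}

From (7): 1 ∉ Q.
(3): 3 matches 1: 3 ∉ Q.
Suppose 1 ∉ J: no assignment then satisfies all the clues, so 1 ∈ J.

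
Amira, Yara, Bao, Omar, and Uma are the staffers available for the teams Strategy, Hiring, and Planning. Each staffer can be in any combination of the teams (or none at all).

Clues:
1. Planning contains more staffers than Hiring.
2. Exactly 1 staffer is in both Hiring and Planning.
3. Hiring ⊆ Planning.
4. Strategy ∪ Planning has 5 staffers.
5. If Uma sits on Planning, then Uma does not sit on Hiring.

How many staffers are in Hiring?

1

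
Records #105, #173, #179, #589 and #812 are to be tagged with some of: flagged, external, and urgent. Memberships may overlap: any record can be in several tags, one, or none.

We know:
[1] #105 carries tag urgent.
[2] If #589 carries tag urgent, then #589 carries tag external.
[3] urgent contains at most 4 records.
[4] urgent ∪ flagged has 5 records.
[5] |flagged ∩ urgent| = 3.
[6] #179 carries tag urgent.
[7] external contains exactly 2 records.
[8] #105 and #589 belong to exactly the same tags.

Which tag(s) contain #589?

From (1): #105 ∈ urgent.
From (6): #179 ∈ urgent.
(8): #589 matches #105: #589 ∈ urgent.
(2): #589 ∈ external.
(8): #105 matches #589: #105 ∈ external.
(7): external already has 2, so the rest are out.
Suppose #589 ∉ flagged: no assignment then satisfies all the clues, so #589 ∈ flagged.

#589: external, flagged, urgent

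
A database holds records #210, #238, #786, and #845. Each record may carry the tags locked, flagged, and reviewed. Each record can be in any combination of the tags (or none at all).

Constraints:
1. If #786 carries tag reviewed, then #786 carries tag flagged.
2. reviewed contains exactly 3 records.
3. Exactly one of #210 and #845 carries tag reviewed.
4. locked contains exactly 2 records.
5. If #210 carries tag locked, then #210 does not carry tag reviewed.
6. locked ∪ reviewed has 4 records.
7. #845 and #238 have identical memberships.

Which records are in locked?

locked = {#210, #786}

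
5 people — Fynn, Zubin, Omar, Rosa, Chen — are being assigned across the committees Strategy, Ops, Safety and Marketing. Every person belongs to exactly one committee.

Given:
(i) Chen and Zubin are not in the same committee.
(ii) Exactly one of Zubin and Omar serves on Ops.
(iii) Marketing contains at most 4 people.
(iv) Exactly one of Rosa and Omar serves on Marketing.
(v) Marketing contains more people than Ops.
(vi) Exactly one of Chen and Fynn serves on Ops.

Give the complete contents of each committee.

Strategy = {}; Ops = {Chen, Omar}; Safety = {}; Marketing = {Fynn, Rosa, Zubin}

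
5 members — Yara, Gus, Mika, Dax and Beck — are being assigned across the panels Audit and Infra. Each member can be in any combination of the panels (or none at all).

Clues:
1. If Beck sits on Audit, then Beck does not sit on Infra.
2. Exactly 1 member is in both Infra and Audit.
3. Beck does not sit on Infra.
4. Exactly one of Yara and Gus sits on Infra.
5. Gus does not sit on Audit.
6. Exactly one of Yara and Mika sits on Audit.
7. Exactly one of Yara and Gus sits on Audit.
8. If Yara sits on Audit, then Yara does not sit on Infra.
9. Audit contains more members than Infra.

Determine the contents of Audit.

From (3): Beck ∉ Infra.
From (5): Gus ∉ Audit.
(7) (exactly one): Yara ∈ Audit.
(8): Yara ∉ Infra.
(4) (exactly one): Gus ∈ Infra.
(6) (exactly one): Mika ∉ Audit.
Suppose Dax ∉ Audit: no assignment then satisfies all the clues, so Dax ∈ Audit.

Audit = {Beck, Dax, Yara}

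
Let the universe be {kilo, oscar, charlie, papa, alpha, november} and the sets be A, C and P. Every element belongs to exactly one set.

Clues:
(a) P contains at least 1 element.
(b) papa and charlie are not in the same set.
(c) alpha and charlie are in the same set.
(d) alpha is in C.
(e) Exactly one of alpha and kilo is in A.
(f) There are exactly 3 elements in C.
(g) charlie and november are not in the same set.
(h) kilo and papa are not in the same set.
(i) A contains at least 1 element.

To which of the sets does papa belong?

papa: P

From (d): alpha ∈ C.
(c): charlie matches alpha: charlie ∉ A.
(c): charlie matches alpha: charlie ∈ C.
(e) (exactly one): kilo ∈ A.
(g): november ∉ C.
(h): papa ∉ A.
(b): papa ∉ C.
(f): only 3 candidates remain for C, so all are in.
Only one set left: papa ∈ P.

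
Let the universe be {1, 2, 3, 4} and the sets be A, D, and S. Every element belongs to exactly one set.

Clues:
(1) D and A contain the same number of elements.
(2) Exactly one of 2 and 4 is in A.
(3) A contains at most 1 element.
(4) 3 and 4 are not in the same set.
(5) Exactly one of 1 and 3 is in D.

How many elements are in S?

2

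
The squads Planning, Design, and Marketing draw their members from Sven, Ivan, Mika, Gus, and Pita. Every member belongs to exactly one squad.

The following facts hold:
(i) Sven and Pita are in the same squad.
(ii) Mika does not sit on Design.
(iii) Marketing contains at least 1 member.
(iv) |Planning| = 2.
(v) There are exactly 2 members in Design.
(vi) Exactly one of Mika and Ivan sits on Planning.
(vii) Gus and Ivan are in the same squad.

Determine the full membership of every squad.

Planning = {Gus, Ivan}; Design = {Pita, Sven}; Marketing = {Mika}

From (ii): Mika ∉ Design.
Suppose Sven ∈ Planning: no assignment then satisfies all the clues, so Sven ∉ Planning.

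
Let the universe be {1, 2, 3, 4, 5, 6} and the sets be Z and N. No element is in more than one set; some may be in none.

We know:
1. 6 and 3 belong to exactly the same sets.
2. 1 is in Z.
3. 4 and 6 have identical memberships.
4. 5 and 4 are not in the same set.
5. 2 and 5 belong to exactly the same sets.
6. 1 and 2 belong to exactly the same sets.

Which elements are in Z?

Z = {1, 2, 5}

From (2): 1 ∈ Z.
(6): 2 matches 1: 2 ∈ Z.
(5): 5 matches 2: 5 ∈ Z.
(4): 4 ∉ Z.
(3): 6 matches 4: 6 ∉ Z.
(1): 3 matches 6: 3 ∉ Z.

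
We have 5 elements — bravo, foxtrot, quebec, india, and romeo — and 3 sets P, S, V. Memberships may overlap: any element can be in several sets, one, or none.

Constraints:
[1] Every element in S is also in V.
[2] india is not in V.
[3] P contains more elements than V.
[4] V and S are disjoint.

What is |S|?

0

From (2): india ∉ V.
(1) contrapositive: india ∉ S.
Suppose bravo ∈ S: no assignment then satisfies all the clues, so bravo ∉ S.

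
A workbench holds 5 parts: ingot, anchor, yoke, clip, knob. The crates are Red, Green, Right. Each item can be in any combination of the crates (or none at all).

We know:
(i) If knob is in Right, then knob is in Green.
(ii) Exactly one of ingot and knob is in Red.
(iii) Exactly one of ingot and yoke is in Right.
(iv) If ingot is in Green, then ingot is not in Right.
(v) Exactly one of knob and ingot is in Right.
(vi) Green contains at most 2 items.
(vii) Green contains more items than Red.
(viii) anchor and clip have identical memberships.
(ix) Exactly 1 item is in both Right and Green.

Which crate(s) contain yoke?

yoke: Right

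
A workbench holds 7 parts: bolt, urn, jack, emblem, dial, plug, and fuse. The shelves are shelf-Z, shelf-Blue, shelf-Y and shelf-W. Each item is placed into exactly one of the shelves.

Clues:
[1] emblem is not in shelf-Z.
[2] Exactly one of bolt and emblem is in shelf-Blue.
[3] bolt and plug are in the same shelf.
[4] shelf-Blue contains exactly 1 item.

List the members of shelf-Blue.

shelf-Blue = {emblem}

From (1): emblem ∉ shelf-Z.
Suppose bolt ∈ shelf-Blue: no assignment then satisfies all the clues, so bolt ∉ shelf-Blue.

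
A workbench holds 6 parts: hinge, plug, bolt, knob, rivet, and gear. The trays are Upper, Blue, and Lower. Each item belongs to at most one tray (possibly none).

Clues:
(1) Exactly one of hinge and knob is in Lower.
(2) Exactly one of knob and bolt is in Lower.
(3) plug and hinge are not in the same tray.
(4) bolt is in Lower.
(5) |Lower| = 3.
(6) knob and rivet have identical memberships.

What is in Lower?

From (4): bolt ∈ Lower.
(2) (exactly one): knob ∉ Lower.
(6): rivet matches knob: rivet ∉ Lower.
(1) (exactly one): hinge ∈ Lower.
(3): plug ∉ Lower.
(5): only 3 candidates remain for Lower, so all are in.

Lower = {bolt, gear, hinge}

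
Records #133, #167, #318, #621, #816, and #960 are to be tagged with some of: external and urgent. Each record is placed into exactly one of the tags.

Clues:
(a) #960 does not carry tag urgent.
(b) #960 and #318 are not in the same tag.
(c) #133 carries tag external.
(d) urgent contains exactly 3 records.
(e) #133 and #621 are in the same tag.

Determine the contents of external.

From (a): #960 ∉ urgent.
From (c): #133 ∈ external.
(e): #621 matches #133: #621 ∈ external.
Only one tag left: #960 ∈ external.
(b): #318 ∉ external.
(d): only 3 candidates remain for urgent, so all are in.

external = {#133, #621, #960}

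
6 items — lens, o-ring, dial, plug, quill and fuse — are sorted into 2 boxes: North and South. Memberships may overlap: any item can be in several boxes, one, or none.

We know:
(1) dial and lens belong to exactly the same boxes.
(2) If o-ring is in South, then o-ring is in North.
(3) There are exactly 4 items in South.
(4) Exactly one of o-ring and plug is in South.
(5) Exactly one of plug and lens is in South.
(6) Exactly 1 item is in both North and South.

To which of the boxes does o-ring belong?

o-ring: North, South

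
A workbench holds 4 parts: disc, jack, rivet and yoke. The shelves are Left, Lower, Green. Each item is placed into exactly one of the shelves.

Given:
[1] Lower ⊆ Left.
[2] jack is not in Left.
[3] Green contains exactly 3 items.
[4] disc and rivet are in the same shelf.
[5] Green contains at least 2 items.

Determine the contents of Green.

Green = {disc, jack, rivet}

From (2): jack ∉ Left.
(1) contrapositive: jack ∉ Lower.
Only one shelf left: jack ∈ Green.
Suppose disc ∉ Green: no assignment then satisfies all the clues, so disc ∈ Green.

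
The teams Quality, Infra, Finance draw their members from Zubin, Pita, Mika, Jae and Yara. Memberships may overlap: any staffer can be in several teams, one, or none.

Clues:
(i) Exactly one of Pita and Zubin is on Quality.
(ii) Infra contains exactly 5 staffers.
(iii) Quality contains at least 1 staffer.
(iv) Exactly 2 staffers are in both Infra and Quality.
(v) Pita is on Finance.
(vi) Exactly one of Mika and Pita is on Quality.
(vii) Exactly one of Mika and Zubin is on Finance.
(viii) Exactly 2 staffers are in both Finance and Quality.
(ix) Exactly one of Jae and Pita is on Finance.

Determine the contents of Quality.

Quality = {Pita, Yara}

From (v): Pita ∈ Finance.
(ii): only 5 candidates remain for Infra, so all are in.
(ix) (exactly one): Jae ∉ Finance.
Suppose Zubin ∈ Quality: no assignment then satisfies all the clues, so Zubin ∉ Quality.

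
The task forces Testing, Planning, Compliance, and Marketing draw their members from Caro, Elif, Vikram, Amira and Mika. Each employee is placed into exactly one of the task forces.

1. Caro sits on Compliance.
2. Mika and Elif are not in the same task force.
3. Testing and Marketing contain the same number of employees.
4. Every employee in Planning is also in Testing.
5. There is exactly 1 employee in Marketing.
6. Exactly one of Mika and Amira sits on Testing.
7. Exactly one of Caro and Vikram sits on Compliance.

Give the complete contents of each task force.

Testing = {Mika}; Planning = {}; Compliance = {Amira, Caro, Elif}; Marketing = {Vikram}

From (1): Caro ∈ Compliance.
(7) (exactly one): Vikram ∉ Compliance.
Suppose Elif ∈ Testing: no assignment then satisfies all the clues, so Elif ∉ Testing.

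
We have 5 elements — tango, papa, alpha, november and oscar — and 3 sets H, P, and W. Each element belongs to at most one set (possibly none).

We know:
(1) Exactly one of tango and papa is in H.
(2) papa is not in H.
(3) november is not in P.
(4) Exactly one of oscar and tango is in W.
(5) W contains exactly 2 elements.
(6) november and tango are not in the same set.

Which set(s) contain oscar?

From (2): papa ∉ H.
From (3): november ∉ P.
(1) (exactly one): tango ∈ H.
(4) (exactly one): oscar ∈ W.
(6): november ∉ H.

oscar: W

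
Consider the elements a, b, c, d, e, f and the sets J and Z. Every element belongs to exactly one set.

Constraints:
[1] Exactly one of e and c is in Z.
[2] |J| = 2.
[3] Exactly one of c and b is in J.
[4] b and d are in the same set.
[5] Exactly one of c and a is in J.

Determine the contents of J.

J = {c, f}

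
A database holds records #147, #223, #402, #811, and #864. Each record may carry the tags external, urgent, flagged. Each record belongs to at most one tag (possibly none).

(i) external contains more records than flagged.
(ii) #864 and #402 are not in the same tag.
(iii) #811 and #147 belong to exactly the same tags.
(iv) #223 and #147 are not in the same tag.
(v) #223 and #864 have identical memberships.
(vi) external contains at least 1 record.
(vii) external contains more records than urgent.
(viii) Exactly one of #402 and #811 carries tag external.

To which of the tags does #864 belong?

#864: none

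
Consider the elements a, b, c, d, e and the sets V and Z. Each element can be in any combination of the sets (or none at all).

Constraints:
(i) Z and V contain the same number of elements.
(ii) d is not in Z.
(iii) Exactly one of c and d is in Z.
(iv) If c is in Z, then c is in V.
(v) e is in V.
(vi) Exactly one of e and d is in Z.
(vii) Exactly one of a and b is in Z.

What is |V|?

3

From (ii): d ∉ Z.
From (v): e ∈ V.
(iii) (exactly one): c ∈ Z.
(iv): c ∈ V.
(vi) (exactly one): e ∈ Z.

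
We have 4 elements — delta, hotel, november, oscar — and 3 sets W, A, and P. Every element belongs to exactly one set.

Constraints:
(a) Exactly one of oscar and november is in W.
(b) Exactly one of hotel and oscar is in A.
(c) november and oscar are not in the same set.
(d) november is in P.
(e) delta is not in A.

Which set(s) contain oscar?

From (d): november ∈ P.
From (e): delta ∉ A.
(a) (exactly one): oscar ∈ W.
(b) (exactly one): hotel ∈ A.

oscar: W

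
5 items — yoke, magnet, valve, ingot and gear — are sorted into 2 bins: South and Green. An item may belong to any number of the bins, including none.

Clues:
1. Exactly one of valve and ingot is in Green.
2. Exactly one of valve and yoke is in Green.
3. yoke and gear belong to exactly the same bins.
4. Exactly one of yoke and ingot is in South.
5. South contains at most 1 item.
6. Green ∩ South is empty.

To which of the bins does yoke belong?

yoke: none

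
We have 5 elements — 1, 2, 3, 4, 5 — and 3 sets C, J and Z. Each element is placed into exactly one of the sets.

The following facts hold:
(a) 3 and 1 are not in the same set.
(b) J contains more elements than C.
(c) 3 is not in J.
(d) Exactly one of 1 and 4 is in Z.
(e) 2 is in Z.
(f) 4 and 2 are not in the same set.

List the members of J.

J = {4, 5}

From (c): 3 ∉ J.
From (e): 2 ∈ Z.
(f): 4 ∉ Z.
(d) (exactly one): 1 ∈ Z.
(a): 3 ∉ Z.
Only one set left: 3 ∈ C.
Suppose 4 ∉ J: no assignment then satisfies all the clues, so 4 ∈ J.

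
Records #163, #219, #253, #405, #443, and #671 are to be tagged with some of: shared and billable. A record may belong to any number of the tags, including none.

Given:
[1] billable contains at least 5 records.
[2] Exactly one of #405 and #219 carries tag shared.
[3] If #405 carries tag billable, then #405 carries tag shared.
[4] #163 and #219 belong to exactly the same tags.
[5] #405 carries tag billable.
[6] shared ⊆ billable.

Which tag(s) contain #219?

From (5): #405 ∈ billable.
(3): #405 ∈ shared.
(2) (exactly one): #219 ∉ shared.
(4): #163 matches #219: #163 ∉ shared.
Suppose #219 ∉ billable: no assignment then satisfies all the clues, so #219 ∈ billable.

#219: billable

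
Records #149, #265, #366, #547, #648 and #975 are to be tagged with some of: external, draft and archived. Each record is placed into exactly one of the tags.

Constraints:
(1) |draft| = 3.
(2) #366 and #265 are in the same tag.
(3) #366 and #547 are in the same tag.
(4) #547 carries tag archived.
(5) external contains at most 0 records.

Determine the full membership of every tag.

external = {}; draft = {#149, #648, #975}; archived = {#265, #366, #547}

From (4): #547 ∈ archived.
(3): #366 matches #547: #366 ∉ external.
(3): #366 matches #547: #366 ∉ draft.
(3): #366 matches #547: #366 ∈ archived.
(5): external already has 0, so the rest are out.
(2): #265 matches #366: #265 ∉ draft.
(2): #265 matches #366: #265 ∈ archived.
(1): only 3 candidates remain for draft, so all are in.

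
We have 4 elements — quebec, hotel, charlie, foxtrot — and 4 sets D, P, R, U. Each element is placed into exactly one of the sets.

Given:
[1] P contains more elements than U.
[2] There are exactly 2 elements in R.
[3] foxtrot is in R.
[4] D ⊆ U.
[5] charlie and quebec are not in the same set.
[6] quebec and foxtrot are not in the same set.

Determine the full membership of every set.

D = {}; P = {hotel, quebec}; R = {charlie, foxtrot}; U = {}

From (3): foxtrot ∈ R.
(6): quebec ∉ R.
Suppose quebec ∈ D: no assignment then satisfies all the clues, so quebec ∉ D.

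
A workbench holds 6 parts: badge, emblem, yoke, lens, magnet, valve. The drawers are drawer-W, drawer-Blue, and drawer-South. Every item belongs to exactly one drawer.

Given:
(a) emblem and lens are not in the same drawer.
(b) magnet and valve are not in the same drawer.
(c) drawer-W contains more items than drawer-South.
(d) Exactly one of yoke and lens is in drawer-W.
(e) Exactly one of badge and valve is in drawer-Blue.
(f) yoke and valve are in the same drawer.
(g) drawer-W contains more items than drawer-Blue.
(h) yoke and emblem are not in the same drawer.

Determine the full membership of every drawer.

drawer-W = {badge, lens, magnet}; drawer-Blue = {valve, yoke}; drawer-South = {emblem}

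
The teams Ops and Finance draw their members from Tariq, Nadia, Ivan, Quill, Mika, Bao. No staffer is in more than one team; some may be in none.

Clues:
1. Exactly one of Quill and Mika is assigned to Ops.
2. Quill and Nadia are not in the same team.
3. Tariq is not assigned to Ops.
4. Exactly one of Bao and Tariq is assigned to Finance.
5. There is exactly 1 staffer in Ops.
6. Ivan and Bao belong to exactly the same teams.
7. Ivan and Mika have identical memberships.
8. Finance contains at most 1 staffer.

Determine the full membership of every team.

Ops = {Quill}; Finance = {Tariq}

From (3): Tariq ∉ Ops.
Suppose Tariq ∉ Finance: no assignment then satisfies all the clues, so Tariq ∈ Finance.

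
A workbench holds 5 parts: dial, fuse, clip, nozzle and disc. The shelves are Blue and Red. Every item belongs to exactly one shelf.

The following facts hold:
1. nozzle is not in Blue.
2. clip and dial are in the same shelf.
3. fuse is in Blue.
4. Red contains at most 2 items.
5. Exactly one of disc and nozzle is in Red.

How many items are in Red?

From (1): nozzle ∉ Blue.
From (3): fuse ∈ Blue.
Only one shelf left: nozzle ∈ Red.
(5) (exactly one): disc ∉ Red.
Only one shelf left: disc ∈ Blue.
Suppose dial ∉ Blue: no assignment then satisfies all the clues, so dial ∈ Blue.

1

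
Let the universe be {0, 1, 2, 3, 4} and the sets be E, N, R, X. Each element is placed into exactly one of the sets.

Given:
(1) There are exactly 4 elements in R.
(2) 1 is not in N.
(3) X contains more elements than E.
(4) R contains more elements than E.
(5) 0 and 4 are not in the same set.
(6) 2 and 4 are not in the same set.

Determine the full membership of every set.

E = {}; N = {}; R = {0, 1, 2, 3}; X = {4}

From (2): 1 ∉ N.
Suppose 0 ∈ E: no assignment then satisfies all the clues, so 0 ∉ E.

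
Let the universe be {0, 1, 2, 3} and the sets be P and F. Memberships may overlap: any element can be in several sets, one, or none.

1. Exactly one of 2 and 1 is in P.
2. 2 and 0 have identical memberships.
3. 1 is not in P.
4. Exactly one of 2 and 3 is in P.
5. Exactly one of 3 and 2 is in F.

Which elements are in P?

P = {0, 2}

From (3): 1 ∉ P.
(1) (exactly one): 2 ∈ P.
(2): 0 matches 2: 0 ∈ P.
(4) (exactly one): 3 ∉ P.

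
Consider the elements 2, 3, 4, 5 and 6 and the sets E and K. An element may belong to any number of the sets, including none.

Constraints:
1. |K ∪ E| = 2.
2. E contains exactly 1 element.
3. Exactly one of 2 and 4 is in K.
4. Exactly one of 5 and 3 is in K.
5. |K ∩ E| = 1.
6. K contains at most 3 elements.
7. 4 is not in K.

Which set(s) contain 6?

6: none

From (7): 4 ∉ K.
(3) (exactly one): 2 ∈ K.
Suppose 6 ∈ E: no assignment then satisfies all the clues, so 6 ∉ E.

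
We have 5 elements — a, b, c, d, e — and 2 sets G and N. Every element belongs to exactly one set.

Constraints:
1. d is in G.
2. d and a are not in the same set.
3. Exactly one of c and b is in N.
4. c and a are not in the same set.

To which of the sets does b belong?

b: N

From (1): d ∈ G.
(2): a ∉ G.
Only one set left: a ∈ N.
(4): c ∉ N.
Only one set left: c ∈ G.
(3) (exactly one): b ∈ N.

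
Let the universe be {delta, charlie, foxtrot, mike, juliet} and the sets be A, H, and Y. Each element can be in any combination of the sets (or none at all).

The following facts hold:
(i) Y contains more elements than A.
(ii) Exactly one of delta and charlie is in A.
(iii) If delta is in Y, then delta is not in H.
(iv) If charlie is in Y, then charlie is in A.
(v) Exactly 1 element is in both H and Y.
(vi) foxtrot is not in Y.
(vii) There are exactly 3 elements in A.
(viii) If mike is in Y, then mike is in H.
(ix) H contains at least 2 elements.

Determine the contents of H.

H = {foxtrot, mike}

From (vi): foxtrot ∉ Y.
Suppose delta ∈ H: no assignment then satisfies all the clues, so delta ∉ H.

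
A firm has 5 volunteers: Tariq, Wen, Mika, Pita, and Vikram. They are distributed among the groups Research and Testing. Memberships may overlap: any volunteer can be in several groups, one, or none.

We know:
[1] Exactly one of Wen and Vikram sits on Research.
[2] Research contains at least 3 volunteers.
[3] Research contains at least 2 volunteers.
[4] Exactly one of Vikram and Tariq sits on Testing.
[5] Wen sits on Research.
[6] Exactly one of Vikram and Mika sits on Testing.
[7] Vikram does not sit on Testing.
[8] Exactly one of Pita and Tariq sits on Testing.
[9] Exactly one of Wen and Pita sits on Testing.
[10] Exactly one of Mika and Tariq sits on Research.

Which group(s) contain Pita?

Pita: Research

From (5): Wen ∈ Research.
From (7): Vikram ∉ Testing.
(1) (exactly one): Vikram ∉ Research.
(4) (exactly one): Tariq ∈ Testing.
(6) (exactly one): Mika ∈ Testing.
(8) (exactly one): Pita ∉ Testing.
(9) (exactly one): Wen ∈ Testing.
Suppose Pita ∉ Research: no assignment then satisfies all the clues, so Pita ∈ Research.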